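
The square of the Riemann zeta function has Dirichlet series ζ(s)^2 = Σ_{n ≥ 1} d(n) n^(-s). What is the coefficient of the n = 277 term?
d(277) = 2

ζ(s)^2 = (Σ 1/m^s)(Σ 1/k^s). The coefficient of 1/n^s in the product is the number of ordered pairs (m, k) with mk = n, which equals d(n). For n = 277, divisors are [1, 277], so d(277) = 2.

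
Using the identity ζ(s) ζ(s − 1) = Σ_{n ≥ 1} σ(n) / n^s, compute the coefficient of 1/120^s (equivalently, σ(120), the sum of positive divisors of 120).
σ(120) = 360

In the product (Σ m^0/m^s)(Σ k / k^s) = Σ (Σ_{d | n} d) / n^s, the coefficient of 1/n^s is σ(n) = Σ_{d | n} d. For n = 120, divisors are [1, 2, 3, 4, 5, 6, 8, 10, 12, 15, 20, 24, 30, 40, 60, 120]; summing: σ(120) = 360.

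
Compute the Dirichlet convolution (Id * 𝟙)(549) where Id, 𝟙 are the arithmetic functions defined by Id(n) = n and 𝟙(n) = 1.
(Id * 𝟙)(549) = 806

Divisors of 549: [1, 3, 9, 61, 183, 549]. For each d | 549:
  d = 1: Id(1) · 𝟙(549/1) = 1 · 1 = 1
  d = 3: Id(3) · 𝟙(549/3) = 3 · 1 = 3
  d = 9: Id(9) · 𝟙(549/9) = 9 · 1 = 9
  d = 61: Id(61) · 𝟙(549/61) = 61 · 1 = 61
  d = 183: Id(183) · 𝟙(549/183) = 183 · 1 = 183
  d = 549: Id(549) · 𝟙(549/549) = 549 · 1 = 549
Summing: (Id * 𝟙)(549) = 1 + 3 + 9 + 61 + 183 + 549 = 806.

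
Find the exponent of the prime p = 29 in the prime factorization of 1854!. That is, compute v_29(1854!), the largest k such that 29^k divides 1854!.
v_29(1854!) = 65

Legendre's formula: v_p(n!) = Σ_{k ≥ 1} ⌊n / p^k⌋. For p = 29, n = 1854, the terms are:
  ⌊1854/29^1⌋ = ⌊1854/29⌋ = 63
  ⌊1854/29^2⌋ = ⌊1854/841⌋ = 2
(the next term ⌊1854/29^3⌋ = 0, terminating the sum). Summing: v_29(1854!) = 63 + 2 = 65.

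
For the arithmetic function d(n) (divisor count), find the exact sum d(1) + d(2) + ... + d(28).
Σ_{n ≤ 28} d(n) = 101

Compute d(n) for each 1 ≤ n ≤ 28: d(1) = 1, d(2) = 2, d(3) = 2, d(4) = 3, d(5) = 2, d(6) = 4, d(7) = 2, d(8) = 4, d(9) = 3, d(10) = 4, d(11) = 2, d(12) = 6, d(13) = 2, d(14) = 4, d(15) = 4, d(16) = 5, d(17) = 2, d(18) = 6, d(19) = 2, d(20) = 6, d(21) = 4, d(22) = 4, d(23) = 2, d(24) = 8, d(25) = 3, d(26) = 4, d(27) = 4, d(28) = 6. Summing all 28 values: 101. (Dirichlet's divisor formula: Σ_{n ≤ x} d(n) = x ln(x) + (2γ − 1) x + O(√x). For x = 28, the asymptotic estimate is ≈ 97.63.)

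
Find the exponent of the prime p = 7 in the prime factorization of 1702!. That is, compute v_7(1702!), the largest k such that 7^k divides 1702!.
v_7(1702!) = 281

Legendre's formula: v_p(n!) = Σ_{k ≥ 1} ⌊n / p^k⌋. For p = 7, n = 1702, the terms are:
  ⌊1702/7^1⌋ = ⌊1702/7⌋ = 243
  ⌊1702/7^2⌋ = ⌊1702/49⌋ = 34
  ⌊1702/7^3⌋ = ⌊1702/343⌋ = 4
(the next term ⌊1702/7^4⌋ = 0, terminating the sum). Summing: v_7(1702!) = 243 + 34 + 4 = 281.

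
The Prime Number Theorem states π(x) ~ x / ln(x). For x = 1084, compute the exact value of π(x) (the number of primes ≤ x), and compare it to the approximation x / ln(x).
π(1084) = 180;  x/ln(x) ≈ 155.11;  relative error ≈ 13.83%.

Directly count primes up to 1084: π(1084) = 180. The PNT approximation gives 1084/ln(1084) ≈ 1084/6.98841 ≈ 155.11. Relative error (π(x) − x/ln(x)) / π(x) ≈ 13.83%; the approximation is known to undercount slightly (Li(x) is a better estimate).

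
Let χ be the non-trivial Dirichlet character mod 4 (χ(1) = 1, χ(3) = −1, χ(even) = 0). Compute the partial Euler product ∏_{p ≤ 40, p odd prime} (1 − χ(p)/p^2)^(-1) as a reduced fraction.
∏ = 136633422149134339/149104402366464000

The odd primes p ≤ 40 are [3, 5, 7, 11, 13, 17, 19, 23, 29, 31, 37]. For each, χ(p) = 1 if p ≡ 1 mod 4, χ(p) = −1 if p ≡ 3 mod 4. Taking (1 − χ(p)/p^2)^(-1) = p^2/(p^2 − χ(p)): (1 − (-1)/3^2)^(-1) · (1 − (1)/5^2)^(-1) · (1 − (-1)/7^2)^(-1) · (1 − (-1)/11^2)^(-1) · (1 − (1)/13^2)^(-1) · (1 − (1)/17^2)^(-1) · (1 − (-1)/19^2)^(-1) · (1 − (-1)/23^2)^(-1) · (1 − (1)/29^2)^(-1) · (1 − (-1)/31^2)^(-1) · (1 − (1)/37^2)^(-1) = 136633422149134339/149104402366464000.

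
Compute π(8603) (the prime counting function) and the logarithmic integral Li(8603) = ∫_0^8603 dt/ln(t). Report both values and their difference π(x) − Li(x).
π(8603) = 1071;  Li(8603) ≈ 1093.24;  π(x) − Li(x) ≈ -22.24.

Direct count of primes ≤ 8603 gives π(8603) = 1071. Numerical evaluation of the logarithmic integral gives Li(8603) ≈ 1093.24. The difference π(x) − Li(x) ≈ -22.24 is typically negative for small/moderate x (Li(x) overestimates), though Littlewood's theorem shows this sign changes infinitely often.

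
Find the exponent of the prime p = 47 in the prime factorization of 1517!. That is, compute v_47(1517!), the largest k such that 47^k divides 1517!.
v_47(1517!) = 32

Legendre's formula: v_p(n!) = Σ_{k ≥ 1} ⌊n / p^k⌋. For p = 47, n = 1517, the terms are:
  ⌊1517/47^1⌋ = ⌊1517/47⌋ = 32
(the next term ⌊1517/47^2⌋ = 0, terminating the sum). Summing: v_47(1517!) = 32 = 32.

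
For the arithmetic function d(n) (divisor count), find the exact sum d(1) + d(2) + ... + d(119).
Σ_{n ≤ 119} d(n) = 586

Compute d(n) for each 1 ≤ n ≤ 119: d(1) = 1, d(2) = 2, d(3) = 2, d(4) = 3, d(5) = 2, d(6) = 4, d(7) = 2, d(8) = 4, d(9) = 3, d(10) = 4, d(11) = 2, d(12) = 6, d(13) = 2, d(14) = 4, d(15) = 4, d(16) = 5, d(17) = 2, d(18) = 6, d(19) = 2, d(20) = 6, d(21) = 4, d(22) = 4, d(23) = 2, d(24) = 8, d(25) = 3, d(26) = 4, d(27) = 4, d(28) = 6, d(29) = 2, d(30) = 8, d(31) = 2, d(32) = 6, d(33) = 4, d(34) = 4, d(35) = 4, d(36) = 9, d(37) = 2, d(38) = 4, d(39) = 4, d(40) = 8, d(41) = 2, d(42) = 8, d(43) = 2, d(44) = 6, d(45) = 6, d(46) = 4, d(47) = 2, d(48) = 10, d(49) = 3, d(50) = 6, d(51) = 4, d(52) = 6, d(53) = 2, d(54) = 8, d(55) = 4, d(56) = 8, d(57) = 4, d(58) = 4, d(59) = 2, d(60) = 12, d(61) = 2, d(62) = 4, d(63) = 6, d(64) = 7, d(65) = 4, d(66) = 8, d(67) = 2, d(68) = 6, d(69) = 4, d(70) = 8, d(71) = 2, d(72) = 12, d(73) = 2, d(74) = 4, d(75) = 6, d(76) = 6, d(77) = 4, d(78) = 8, d(79) = 2, d(80) = 10, d(81) = 5, d(82) = 4, d(83) = 2, d(84) = 12, d(85) = 4, d(86) = 4, d(87) = 4, d(88) = 8, d(89) = 2, d(90) = 12, d(91) = 4, d(92) = 6, d(93) = 4, d(94) = 4, d(95) = 4, d(96) = 12, d(97) = 2, d(98) = 6, d(99) = 6, d(100) = 9, d(101) = 2, d(102) = 8, d(103) = 2, d(104) = 8, d(105) = 8, d(106) = 4, d(107) = 2, d(108) = 12, d(109) = 2, d(110) = 8, d(111) = 4, d(112) = 10, d(113) = 2, d(114) = 8, d(115) = 4, d(116) = 6, d(117) = 6, d(118) = 4, d(119) = 4. Summing all 119 values: 586. (Dirichlet's divisor formula: Σ_{n ≤ x} d(n) = x ln(x) + (2γ − 1) x + O(√x). For x = 119, the asymptotic estimate is ≈ 587.09.)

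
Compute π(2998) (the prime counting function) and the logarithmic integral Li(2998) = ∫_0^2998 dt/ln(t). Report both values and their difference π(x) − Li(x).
π(2998) = 429;  Li(2998) ≈ 442.51;  π(x) − Li(x) ≈ -13.51.

Direct count of primes ≤ 2998 gives π(2998) = 429. Numerical evaluation of the logarithmic integral gives Li(2998) ≈ 442.51. The difference π(x) − Li(x) ≈ -13.51 is typically negative for small/moderate x (Li(x) overestimates), though Littlewood's theorem shows this sign changes infinitely often.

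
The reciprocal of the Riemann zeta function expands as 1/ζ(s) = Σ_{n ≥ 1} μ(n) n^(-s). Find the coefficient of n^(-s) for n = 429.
μ(429) = -1

Factor n = 429 = 3 · 11 · 13. μ(n) = 0 if any exponent ≥ 2 (not squarefree); otherwise μ(n) = (−1)^{ω(n)} where ω(n) is the number of distinct prime factors. Applying: μ(429) = -1.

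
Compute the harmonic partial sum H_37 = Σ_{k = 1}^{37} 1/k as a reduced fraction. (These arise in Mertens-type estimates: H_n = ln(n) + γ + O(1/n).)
H_37 = 2040798836801833/485721041551200

Direct summation: H_37 = 1 + 1/2 + ... + 1/37. The least common denominator is lcm(1, ..., 37) = 5342931457063200; over this denominator the numerator is 5342931457063200 + 2671465728531600 + 1780977152354400 + 1335732864265800 + 1068586291412640 + 890488576177200 + 763275922437600 + 667866432132900 + 593659050784800 + 534293145706320 + 485721041551200 + 445244288088600 + 410994727466400 + 381637961218800 + 356195430470880 + 333933216066450 + 314290085709600 + 296829525392400 + 281206918792800 + 267146572853160 + 254425307479200 + 242860520775600 + 232301367698400 + 222622144044300 + 213717258282528 + 205497363733200 + 197886350261600 + 190818980609400 + 184239015760800 + 178097715235440 + 172352627647200 + 166966608033225 + 161907013850400 + 157145042854800 + 152655184487520 + 148414762696200 + 144403552893600 = 22448787204820163, so H_37 = 22448787204820163/5342931457063200; reducing by gcd(22448787204820163, 5342931457063200) = 11 gives 2040798836801833/485721041551200 ≈ 4.20159. (The PNT-adjacent estimate ln(37) + γ ≈ 4.18813 matches within O(1/n).)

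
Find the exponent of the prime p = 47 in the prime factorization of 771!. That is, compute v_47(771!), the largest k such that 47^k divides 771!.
v_47(771!) = 16

Legendre's formula: v_p(n!) = Σ_{k ≥ 1} ⌊n / p^k⌋. For p = 47, n = 771, the terms are:
  ⌊771/47^1⌋ = ⌊771/47⌋ = 16
(the next term ⌊771/47^2⌋ = 0, terminating the sum). Summing: v_47(771!) = 16 = 16.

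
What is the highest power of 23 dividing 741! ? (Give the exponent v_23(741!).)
v_23(741!) = 33

Legendre's formula: v_p(n!) = Σ_{k ≥ 1} ⌊n / p^k⌋. For p = 23, n = 741, the terms are:
  ⌊741/23^1⌋ = ⌊741/23⌋ = 32
  ⌊741/23^2⌋ = ⌊741/529⌋ = 1
(the next term ⌊741/23^3⌋ = 0, terminating the sum). Summing: v_23(741!) = 32 + 1 = 33.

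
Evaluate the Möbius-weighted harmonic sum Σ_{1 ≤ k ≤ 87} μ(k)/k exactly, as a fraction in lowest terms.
Σ μ(k)/k = 2609341595728673683821147444809/267064515689275851355624017992790

Values of μ(k) for 1 ≤ k ≤ 87: μ(1) = 1, μ(2) = -1, μ(3) = -1, μ(5) = -1, μ(6) = 1, μ(7) = -1, μ(10) = 1, μ(11) = -1, μ(13) = -1, μ(14) = 1, μ(15) = 1, μ(17) = -1, μ(19) = -1, μ(21) = 1, μ(22) = 1, μ(23) = -1, μ(26) = 1, μ(29) = -1, μ(30) = -1, μ(31) = -1, μ(33) = 1, μ(34) = 1, μ(35) = 1, μ(37) = -1, μ(38) = 1, μ(39) = 1, μ(41) = -1, μ(42) = -1, μ(43) = -1, μ(46) = 1, μ(47) = -1, μ(51) = 1, μ(53) = -1, μ(55) = 1, μ(57) = 1, μ(58) = 1, μ(59) = -1, μ(61) = -1, μ(62) = 1, μ(65) = 1, μ(66) = -1, μ(67) = -1, μ(69) = 1, μ(70) = -1, μ(71) = -1, μ(73) = -1, μ(74) = 1, μ(77) = 1, μ(78) = -1, μ(79) = -1, μ(82) = 1, μ(83) = -1, μ(85) = 1, μ(86) = 1, μ(87) = 1, with μ = 0 on non-squarefree integers. Summing μ(k)/k for k where μ(k) ≠ 0 gives 2609341595728673683821147444809/267064515689275851355624017992790 ≈ 0.0098. (PNT ⟺ this sum → 0 as n → ∞.)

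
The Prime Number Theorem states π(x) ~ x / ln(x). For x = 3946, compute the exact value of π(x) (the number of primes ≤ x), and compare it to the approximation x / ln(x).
π(3946) = 547;  x/ln(x) ≈ 476.54;  relative error ≈ 12.88%.

Directly count primes up to 3946: π(3946) = 547. The PNT approximation gives 3946/ln(3946) ≈ 3946/8.28046 ≈ 476.54. Relative error (π(x) − x/ln(x)) / π(x) ≈ 12.88%; the approximation is known to undercount slightly (Li(x) is a better estimate).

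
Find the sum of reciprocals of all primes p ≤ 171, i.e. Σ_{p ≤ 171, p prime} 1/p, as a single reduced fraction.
Σ 1/p = 1840793455149223796977553240989608507934961889604586193282330007699/962947420735983927056946215901134429196419130606213075415963491270

π(171) = 39, so the primes ≤ 171 are [2, 3, 5, 7, 11, 13, 17, 19, 23, 29, 31, 37, 41, 43, 47, 53, 59, 61, 67, 71, 73, 79, 83, 89, 97, 101, 103, 107, 109, 113, 127, 131, 137, 139, 149, 151, 157, 163, 167]. Summing 1/p over these primes: 1840793455149223796977553240989608507934961889604586193282330007699/962947420735983927056946215901134429196419130606213075415963491270 ≈ 1.9116. Mertens estimate ln ln(171) + 0.2615 ≈ 1.8989.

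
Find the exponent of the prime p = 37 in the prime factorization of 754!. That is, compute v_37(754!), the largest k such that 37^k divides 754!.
v_37(754!) = 20

Legendre's formula: v_p(n!) = Σ_{k ≥ 1} ⌊n / p^k⌋. For p = 37, n = 754, the terms are:
  ⌊754/37^1⌋ = ⌊754/37⌋ = 20
(the next term ⌊754/37^2⌋ = 0, terminating the sum). Summing: v_37(754!) = 20 = 20.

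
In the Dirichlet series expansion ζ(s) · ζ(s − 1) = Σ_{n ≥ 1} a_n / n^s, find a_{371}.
σ(371) = 432

In the product (Σ m^0/m^s)(Σ k / k^s) = Σ (Σ_{d | n} d) / n^s, the coefficient of 1/n^s is σ(n) = Σ_{d | n} d. For n = 371, divisors are [1, 7, 53, 371]; summing: σ(371) = 432.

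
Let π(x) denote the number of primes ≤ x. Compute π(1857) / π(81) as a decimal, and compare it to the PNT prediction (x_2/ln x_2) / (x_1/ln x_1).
π(1857)/π(81) = 283/22 ≈ 12.8636;  PNT prediction ≈ 13.3852.

π(81) = 22 and π(1857) = 283, so π(1857)/π(81) ≈ 12.8636. The PNT-predicted ratio is (1857/ln(1857)) / (81/ln(81)) ≈ 13.3852. The two agree to within a few percent, as expected.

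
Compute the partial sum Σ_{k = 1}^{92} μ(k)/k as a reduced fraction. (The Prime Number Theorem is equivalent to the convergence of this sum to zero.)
Σ μ(k)/k = 226361852224483257830288188126621/23768741896345550770650537601358310

Values of μ(k) for 1 ≤ k ≤ 92: μ(1) = 1, μ(2) = -1, μ(3) = -1, μ(5) = -1, μ(6) = 1, μ(7) = -1, μ(10) = 1, μ(11) = -1, μ(13) = -1, μ(14) = 1, μ(15) = 1, μ(17) = -1, μ(19) = -1, μ(21) = 1, μ(22) = 1, μ(23) = -1, μ(26) = 1, μ(29) = -1, μ(30) = -1, μ(31) = -1, μ(33) = 1, μ(34) = 1, μ(35) = 1, μ(37) = -1, μ(38) = 1, μ(39) = 1, μ(41) = -1, μ(42) = -1, μ(43) = -1, μ(46) = 1, μ(47) = -1, μ(51) = 1, μ(53) = -1, μ(55) = 1, μ(57) = 1, μ(58) = 1, μ(59) = -1, μ(61) = -1, μ(62) = 1, μ(65) = 1, μ(66) = -1, μ(67) = -1, μ(69) = 1, μ(70) = -1, μ(71) = -1, μ(73) = -1, μ(74) = 1, μ(77) = 1, μ(78) = -1, μ(79) = -1, μ(82) = 1, μ(83) = -1, μ(85) = 1, μ(86) = 1, μ(87) = 1, μ(89) = -1, μ(91) = 1, with μ = 0 on non-squarefree integers. Summing μ(k)/k for k where μ(k) ≠ 0 gives 226361852224483257830288188126621/23768741896345550770650537601358310 ≈ 0.0095. (PNT ⟺ this sum → 0 as n → ∞.)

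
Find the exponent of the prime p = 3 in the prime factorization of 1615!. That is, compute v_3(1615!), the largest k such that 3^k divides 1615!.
v_3(1615!) = 803

Legendre's formula: v_p(n!) = Σ_{k ≥ 1} ⌊n / p^k⌋. For p = 3, n = 1615, the terms are:
  ⌊1615/3^1⌋ = ⌊1615/3⌋ = 538
  ⌊1615/3^2⌋ = ⌊1615/9⌋ = 179
  ⌊1615/3^3⌋ = ⌊1615/27⌋ = 59
  ⌊1615/3^4⌋ = ⌊1615/81⌋ = 19
  ⌊1615/3^5⌋ = ⌊1615/243⌋ = 6
  ⌊1615/3^6⌋ = ⌊1615/729⌋ = 2
(the next term ⌊1615/3^7⌋ = 0, terminating the sum). Summing: v_3(1615!) = 538 + 179 + 59 + 19 + 6 + 2 = 803.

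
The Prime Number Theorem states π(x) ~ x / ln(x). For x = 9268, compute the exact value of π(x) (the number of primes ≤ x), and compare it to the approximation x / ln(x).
π(9268) = 1147;  x/ln(x) ≈ 1014.63;  relative error ≈ 11.54%.

Directly count primes up to 9268: π(9268) = 1147. The PNT approximation gives 9268/ln(9268) ≈ 9268/9.13432 ≈ 1014.63. Relative error (π(x) − x/ln(x)) / π(x) ≈ 11.54%; the approximation is known to undercount slightly (Li(x) is a better estimate).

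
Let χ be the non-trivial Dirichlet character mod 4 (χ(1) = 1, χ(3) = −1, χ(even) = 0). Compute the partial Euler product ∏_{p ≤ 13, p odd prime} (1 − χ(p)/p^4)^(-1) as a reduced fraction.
∏ = 12412162137375/12550936856576

The odd primes p ≤ 13 are [3, 5, 7, 11, 13]. For each, χ(p) = 1 if p ≡ 1 mod 4, χ(p) = −1 if p ≡ 3 mod 4. Taking (1 − χ(p)/p^4)^(-1) = p^4/(p^4 − χ(p)): (1 − (-1)/3^4)^(-1) · (1 − (1)/5^4)^(-1) · (1 − (-1)/7^4)^(-1) · (1 − (-1)/11^4)^(-1) · (1 − (1)/13^4)^(-1) = 12412162137375/12550936856576.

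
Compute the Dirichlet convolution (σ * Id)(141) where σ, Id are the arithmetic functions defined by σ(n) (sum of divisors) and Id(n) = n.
(σ * Id)(141) = 665

Divisors of 141: [1, 3, 47, 141]. For each d | 141:
  d = 1: σ(1) · Id(141/1) = 1 · 141 = 141
  d = 3: σ(3) · Id(141/3) = 4 · 47 = 188
  d = 47: σ(47) · Id(141/47) = 48 · 3 = 144
  d = 141: σ(141) · Id(141/141) = 192 · 1 = 192
Summing: (σ * Id)(141) = 141 + 188 + 144 + 192 = 665.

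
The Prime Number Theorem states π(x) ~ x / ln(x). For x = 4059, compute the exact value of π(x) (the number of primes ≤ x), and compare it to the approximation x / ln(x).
π(4059) = 560;  x/ln(x) ≈ 488.52;  relative error ≈ 12.76%.

Directly count primes up to 4059: π(4059) = 560. The PNT approximation gives 4059/ln(4059) ≈ 4059/8.30869 ≈ 488.52. Relative error (π(x) − x/ln(x)) / π(x) ≈ 12.76%; the approximation is known to undercount slightly (Li(x) is a better estimate).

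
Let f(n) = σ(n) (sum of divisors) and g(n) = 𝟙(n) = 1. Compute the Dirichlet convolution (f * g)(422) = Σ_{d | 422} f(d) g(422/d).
(σ * 𝟙)(422) = 852

Divisors of 422: [1, 2, 211, 422]. For each d | 422:
  d = 1: σ(1) · 𝟙(422/1) = 1 · 1 = 1
  d = 2: σ(2) · 𝟙(422/2) = 3 · 1 = 3
  d = 211: σ(211) · 𝟙(422/211) = 212 · 1 = 212
  d = 422: σ(422) · 𝟙(422/422) = 636 · 1 = 636
Summing: (σ * 𝟙)(422) = 1 + 3 + 212 + 636 = 852.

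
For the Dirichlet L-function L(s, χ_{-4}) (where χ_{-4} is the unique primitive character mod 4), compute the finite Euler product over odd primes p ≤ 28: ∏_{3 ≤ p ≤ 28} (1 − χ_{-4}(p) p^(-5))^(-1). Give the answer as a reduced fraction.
∏ = 19221914719363107239019289471588875/19296053991287416836128860852453376

The odd primes p ≤ 28 are [3, 5, 7, 11, 13, 17, 19, 23]. For each, χ(p) = 1 if p ≡ 1 mod 4, χ(p) = −1 if p ≡ 3 mod 4. Taking (1 − χ(p)/p^5)^(-1) = p^5/(p^5 − χ(p)): (1 − (-1)/3^5)^(-1) · (1 − (1)/5^5)^(-1) · (1 − (-1)/7^5)^(-1) · (1 − (-1)/11^5)^(-1) · (1 − (1)/13^5)^(-1) · (1 − (1)/17^5)^(-1) · (1 − (-1)/19^5)^(-1) · (1 − (-1)/23^5)^(-1) = 19221914719363107239019289471588875/19296053991287416836128860852453376.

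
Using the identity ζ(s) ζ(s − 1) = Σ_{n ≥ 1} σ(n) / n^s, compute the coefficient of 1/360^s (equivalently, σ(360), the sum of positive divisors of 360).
σ(360) = 1170

In the product (Σ m^0/m^s)(Σ k / k^s) = Σ (Σ_{d | n} d) / n^s, the coefficient of 1/n^s is σ(n) = Σ_{d | n} d. For n = 360, divisors are [1, 2, 3, 4, 5, 6, 8, 9, 10, 12, 15, 18, 20, 24, 30, 36, 40, 45, 60, 72, 90, 120, 180, 360]; summing: σ(360) = 1170.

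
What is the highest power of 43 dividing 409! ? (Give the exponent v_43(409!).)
v_43(409!) = 9

Legendre's formula: v_p(n!) = Σ_{k ≥ 1} ⌊n / p^k⌋. For p = 43, n = 409, the terms are:
  ⌊409/43^1⌋ = ⌊409/43⌋ = 9
(the next term ⌊409/43^2⌋ = 0, terminating the sum). Summing: v_43(409!) = 9 = 9.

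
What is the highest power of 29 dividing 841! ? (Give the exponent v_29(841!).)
v_29(841!) = 30

Legendre's formula: v_p(n!) = Σ_{k ≥ 1} ⌊n / p^k⌋. For p = 29, n = 841, the terms are:
  ⌊841/29^1⌋ = ⌊841/29⌋ = 29
  ⌊841/29^2⌋ = ⌊841/841⌋ = 1
(the next term ⌊841/29^3⌋ = 0, terminating the sum). Summing: v_29(841!) = 29 + 1 = 30.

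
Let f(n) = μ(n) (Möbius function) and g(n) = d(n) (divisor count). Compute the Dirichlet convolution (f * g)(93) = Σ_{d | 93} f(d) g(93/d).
(μ * d)(93) = 1

Divisors of 93: [1, 3, 31, 93]. For each d | 93:
  d = 1: μ(1) · d(93/1) = 1 · 4 = 4
  d = 3: μ(3) · d(93/3) = -1 · 2 = -2
  d = 31: μ(31) · d(93/31) = -1 · 2 = -2
  d = 93: μ(93) · d(93/93) = 1 · 1 = 1
Summing: (μ * d)(93) = 4 + -2 + -2 + 1 = 1.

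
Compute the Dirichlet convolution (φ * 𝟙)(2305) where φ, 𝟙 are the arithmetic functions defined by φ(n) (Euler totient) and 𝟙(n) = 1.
(φ * 𝟙)(2305) = 2305

Divisors of 2305: [1, 5, 461, 2305]. For each d | 2305:
  d = 1: φ(1) · 𝟙(2305/1) = 1 · 1 = 1
  d = 5: φ(5) · 𝟙(2305/5) = 4 · 1 = 4
  d = 461: φ(461) · 𝟙(2305/461) = 460 · 1 = 460
  d = 2305: φ(2305) · 𝟙(2305/2305) = 1840 · 1 = 1840
Summing: (φ * 𝟙)(2305) = 1 + 4 + 460 + 1840 = 2305.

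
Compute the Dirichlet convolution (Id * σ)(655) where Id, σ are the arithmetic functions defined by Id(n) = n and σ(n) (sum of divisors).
(Id * σ)(655) = 2893

Divisors of 655: [1, 5, 131, 655]. For each d | 655:
  d = 1: Id(1) · σ(655/1) = 1 · 792 = 792
  d = 5: Id(5) · σ(655/5) = 5 · 132 = 660
  d = 131: Id(131) · σ(655/131) = 131 · 6 = 786
  d = 655: Id(655) · σ(655/655) = 655 · 1 = 655
Summing: (Id * σ)(655) = 792 + 660 + 786 + 655 = 2893.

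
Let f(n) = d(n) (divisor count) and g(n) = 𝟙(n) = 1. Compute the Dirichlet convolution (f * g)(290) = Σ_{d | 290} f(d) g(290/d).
(d * 𝟙)(290) = 27

Divisors of 290: [1, 2, 5, 10, 29, 58, 145, 290]. For each d | 290:
  d = 1: d(1) · 𝟙(290/1) = 1 · 1 = 1
  d = 2: d(2) · 𝟙(290/2) = 2 · 1 = 2
  d = 5: d(5) · 𝟙(290/5) = 2 · 1 = 2
  d = 10: d(10) · 𝟙(290/10) = 4 · 1 = 4
  d = 29: d(29) · 𝟙(290/29) = 2 · 1 = 2
  d = 58: d(58) · 𝟙(290/58) = 4 · 1 = 4
  d = 145: d(145) · 𝟙(290/145) = 4 · 1 = 4
  d = 290: d(290) · 𝟙(290/290) = 8 · 1 = 8
Summing: (d * 𝟙)(290) = 1 + 2 + 2 + 4 + 2 + 4 + 4 + 8 = 27.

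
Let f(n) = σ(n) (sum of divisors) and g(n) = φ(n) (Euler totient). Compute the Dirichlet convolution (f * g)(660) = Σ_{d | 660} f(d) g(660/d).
(σ * φ)(660) = 15840

Divisors of 660: [1, 2, 3, 4, 5, 6, 10, 11, 12, 15, 20, 22, 30, 33, 44, 55, 60, 66, 110, 132, 165, 220, 330, 660]. For each d | 660:
  d = 1: σ(1) · φ(660/1) = 1 · 160 = 160
  d = 2: σ(2) · φ(660/2) = 3 · 80 = 240
  d = 3: σ(3) · φ(660/3) = 4 · 80 = 320
  d = 4: σ(4) · φ(660/4) = 7 · 80 = 560
  d = 5: σ(5) · φ(660/5) = 6 · 40 = 240
  d = 6: σ(6) · φ(660/6) = 12 · 40 = 480
  d = 10: σ(10) · φ(660/10) = 18 · 20 = 360
  d = 11: σ(11) · φ(660/11) = 12 · 16 = 192
  d = 12: σ(12) · φ(660/12) = 28 · 40 = 1120
  d = 15: σ(15) · φ(660/15) = 24 · 20 = 480
  d = 20: σ(20) · φ(660/20) = 42 · 20 = 840
  d = 22: σ(22) · φ(660/22) = 36 · 8 = 288
  d = 30: σ(30) · φ(660/30) = 72 · 10 = 720
  d = 33: σ(33) · φ(660/33) = 48 · 8 = 384
  d = 44: σ(44) · φ(660/44) = 84 · 8 = 672
  d = 55: σ(55) · φ(660/55) = 72 · 4 = 288
  d = 60: σ(60) · φ(660/60) = 168 · 10 = 1680
  d = 66: σ(66) · φ(660/66) = 144 · 4 = 576
  d = 110: σ(110) · φ(660/110) = 216 · 2 = 432
  d = 132: σ(132) · φ(660/132) = 336 · 4 = 1344
  d = 165: σ(165) · φ(660/165) = 288 · 2 = 576
  d = 220: σ(220) · φ(660/220) = 504 · 2 = 1008
  d = 330: σ(330) · φ(660/330) = 864 · 1 = 864
  d = 660: σ(660) · φ(660/660) = 2016 · 1 = 2016
Summing: (σ * φ)(660) = 160 + 240 + 320 + 560 + 240 + 480 + 360 + 192 + 1120 + 480 + 840 + 288 + 720 + 384 + 672 + 288 + 1680 + 576 + 432 + 1344 + 576 + 1008 + 864 + 2016 = 15840.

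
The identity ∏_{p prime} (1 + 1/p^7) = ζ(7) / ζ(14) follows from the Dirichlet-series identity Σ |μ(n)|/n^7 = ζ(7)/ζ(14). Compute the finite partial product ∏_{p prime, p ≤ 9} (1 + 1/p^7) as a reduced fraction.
∏ = 31528037707363/31268898281250

The primes p ≤ 9 are [2, 3, 5, 7]. For each, (1 + 1/p^7) = (p^7 + 1)/p^7. Multiplying these fractions over p ∈ [2, 3, 5, 7] gives 31528037707363/31268898281250. (In the limit P → ∞ this tends to ζ(7)/ζ(14).)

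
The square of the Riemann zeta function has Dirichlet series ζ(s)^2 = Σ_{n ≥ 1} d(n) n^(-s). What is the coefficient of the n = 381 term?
d(381) = 4

ζ(s)^2 = (Σ 1/m^s)(Σ 1/k^s). The coefficient of 1/n^s in the product is the number of ordered pairs (m, k) with mk = n, which equals d(n). For n = 381, divisors are [1, 3, 127, 381], so d(381) = 4.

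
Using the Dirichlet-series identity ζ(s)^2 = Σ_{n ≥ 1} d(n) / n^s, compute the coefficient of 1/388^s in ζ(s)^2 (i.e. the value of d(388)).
d(388) = 6

ζ(s)^2 = (Σ 1/m^s)(Σ 1/k^s). The coefficient of 1/n^s in the product is the number of ordered pairs (m, k) with mk = n, which equals d(n). For n = 388, divisors are [1, 2, 4, 97, 194, 388], so d(388) = 6.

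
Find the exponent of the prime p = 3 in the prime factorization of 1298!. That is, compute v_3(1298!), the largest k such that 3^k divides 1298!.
v_3(1298!) = 646

Legendre's formula: v_p(n!) = Σ_{k ≥ 1} ⌊n / p^k⌋. For p = 3, n = 1298, the terms are:
  ⌊1298/3^1⌋ = ⌊1298/3⌋ = 432
  ⌊1298/3^2⌋ = ⌊1298/9⌋ = 144
  ⌊1298/3^3⌋ = ⌊1298/27⌋ = 48
  ⌊1298/3^4⌋ = ⌊1298/81⌋ = 16
  ⌊1298/3^5⌋ = ⌊1298/243⌋ = 5
  ⌊1298/3^6⌋ = ⌊1298/729⌋ = 1
(the next term ⌊1298/3^7⌋ = 0, terminating the sum). Summing: v_3(1298!) = 432 + 144 + 48 + 16 + 5 + 1 = 646.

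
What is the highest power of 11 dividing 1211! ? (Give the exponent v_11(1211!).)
v_11(1211!) = 120

Legendre's formula: v_p(n!) = Σ_{k ≥ 1} ⌊n / p^k⌋. For p = 11, n = 1211, the terms are:
  ⌊1211/11^1⌋ = ⌊1211/11⌋ = 110
  ⌊1211/11^2⌋ = ⌊1211/121⌋ = 10
(the next term ⌊1211/11^3⌋ = 0, terminating the sum). Summing: v_11(1211!) = 110 + 10 = 120.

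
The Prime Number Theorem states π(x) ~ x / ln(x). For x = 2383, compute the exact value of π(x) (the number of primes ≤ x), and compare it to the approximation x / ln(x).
π(2383) = 354;  x/ln(x) ≈ 306.45;  relative error ≈ 13.43%.

Directly count primes up to 2383: π(2383) = 354. The PNT approximation gives 2383/ln(2383) ≈ 2383/7.77612 ≈ 306.45. Relative error (π(x) − x/ln(x)) / π(x) ≈ 13.43%; the approximation is known to undercount slightly (Li(x) is a better estimate).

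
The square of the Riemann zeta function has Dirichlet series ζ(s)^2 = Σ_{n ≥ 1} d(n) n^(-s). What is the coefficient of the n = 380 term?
d(380) = 12

ζ(s)^2 = (Σ 1/m^s)(Σ 1/k^s). The coefficient of 1/n^s in the product is the number of ordered pairs (m, k) with mk = n, which equals d(n). For n = 380, divisors are [1, 2, 4, 5, 10, 19, 20, 38, 76, 95, 190, 380], so d(380) = 12.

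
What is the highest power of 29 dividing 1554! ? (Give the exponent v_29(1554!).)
v_29(1554!) = 54

Legendre's formula: v_p(n!) = Σ_{k ≥ 1} ⌊n / p^k⌋. For p = 29, n = 1554, the terms are:
  ⌊1554/29^1⌋ = ⌊1554/29⌋ = 53
  ⌊1554/29^2⌋ = ⌊1554/841⌋ = 1
(the next term ⌊1554/29^3⌋ = 0, terminating the sum). Summing: v_29(1554!) = 53 + 1 = 54.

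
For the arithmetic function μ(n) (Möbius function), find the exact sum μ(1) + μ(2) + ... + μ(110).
Σ_{n ≤ 110} μ(n) = -5

Compute μ(n) for each 1 ≤ n ≤ 110: μ(1) = 1, μ(2) = -1, μ(3) = -1, μ(4) = 0, μ(5) = -1, μ(6) = 1, μ(7) = -1, μ(8) = 0, μ(9) = 0, μ(10) = 1, μ(11) = -1, μ(12) = 0, μ(13) = -1, μ(14) = 1, μ(15) = 1, μ(16) = 0, μ(17) = -1, μ(18) = 0, μ(19) = -1, μ(20) = 0, μ(21) = 1, μ(22) = 1, μ(23) = -1, μ(24) = 0, μ(25) = 0, μ(26) = 1, μ(27) = 0, μ(28) = 0, μ(29) = -1, μ(30) = -1, μ(31) = -1, μ(32) = 0, μ(33) = 1, μ(34) = 1, μ(35) = 1, μ(36) = 0, μ(37) = -1, μ(38) = 1, μ(39) = 1, μ(40) = 0, μ(41) = -1, μ(42) = -1, μ(43) = -1, μ(44) = 0, μ(45) = 0, μ(46) = 1, μ(47) = -1, μ(48) = 0, μ(49) = 0, μ(50) = 0, μ(51) = 1, μ(52) = 0, μ(53) = -1, μ(54) = 0, μ(55) = 1, μ(56) = 0, μ(57) = 1, μ(58) = 1, μ(59) = -1, μ(60) = 0, μ(61) = -1, μ(62) = 1, μ(63) = 0, μ(64) = 0, μ(65) = 1, μ(66) = -1, μ(67) = -1, μ(68) = 0, μ(69) = 1, μ(70) = -1, μ(71) = -1, μ(72) = 0, μ(73) = -1, μ(74) = 1, μ(75) = 0, μ(76) = 0, μ(77) = 1, μ(78) = -1, μ(79) = -1, μ(80) = 0, μ(81) = 0, μ(82) = 1, μ(83) = -1, μ(84) = 0, μ(85) = 1, μ(86) = 1, μ(87) = 1, μ(88) = 0, μ(89) = -1, μ(90) = 0, μ(91) = 1, μ(92) = 0, μ(93) = 1, μ(94) = 1, μ(95) = 1, μ(96) = 0, μ(97) = -1, μ(98) = 0, μ(99) = 0, μ(100) = 0, μ(101) = -1, μ(102) = -1, μ(103) = -1, μ(104) = 0, μ(105) = -1, μ(106) = 1, μ(107) = -1, μ(108) = 0, μ(109) = -1, μ(110) = -1. Summing all 110 values: -5. (Mertens function M(x) = Σ_{n ≤ x} μ(n); on average M(x) should be small (PNT ⟺ M(x) = o(x)).)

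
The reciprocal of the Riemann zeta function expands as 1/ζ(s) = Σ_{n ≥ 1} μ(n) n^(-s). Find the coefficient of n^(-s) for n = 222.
μ(222) = -1

Factor n = 222 = 2 · 3 · 37. μ(n) = 0 if any exponent ≥ 2 (not squarefree); otherwise μ(n) = (−1)^{ω(n)} where ω(n) is the number of distinct prime factors. Applying: μ(222) = -1.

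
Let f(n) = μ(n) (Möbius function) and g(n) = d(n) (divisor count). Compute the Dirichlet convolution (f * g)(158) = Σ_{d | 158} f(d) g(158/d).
(μ * d)(158) = 1

Divisors of 158: [1, 2, 79, 158]. For each d | 158:
  d = 1: μ(1) · d(158/1) = 1 · 4 = 4
  d = 2: μ(2) · d(158/2) = -1 · 2 = -2
  d = 79: μ(79) · d(158/79) = -1 · 2 = -2
  d = 158: μ(158) · d(158/158) = 1 · 1 = 1
Summing: (μ * d)(158) = 4 + -2 + -2 + 1 = 1.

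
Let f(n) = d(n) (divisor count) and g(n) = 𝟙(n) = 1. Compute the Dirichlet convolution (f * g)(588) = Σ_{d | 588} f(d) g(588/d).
(d * 𝟙)(588) = 108

Divisors of 588: [1, 2, 3, 4, 6, 7, 12, 14, 21, 28, 42, 49, 84, 98, 147, 196, 294, 588]. For each d | 588:
  d = 1: d(1) · 𝟙(588/1) = 1 · 1 = 1
  d = 2: d(2) · 𝟙(588/2) = 2 · 1 = 2
  d = 3: d(3) · 𝟙(588/3) = 2 · 1 = 2
  d = 4: d(4) · 𝟙(588/4) = 3 · 1 = 3
  d = 6: d(6) · 𝟙(588/6) = 4 · 1 = 4
  d = 7: d(7) · 𝟙(588/7) = 2 · 1 = 2
  d = 12: d(12) · 𝟙(588/12) = 6 · 1 = 6
  d = 14: d(14) · 𝟙(588/14) = 4 · 1 = 4
  d = 21: d(21) · 𝟙(588/21) = 4 · 1 = 4
  d = 28: d(28) · 𝟙(588/28) = 6 · 1 = 6
  d = 42: d(42) · 𝟙(588/42) = 8 · 1 = 8
  d = 49: d(49) · 𝟙(588/49) = 3 · 1 = 3
  d = 84: d(84) · 𝟙(588/84) = 12 · 1 = 12
  d = 98: d(98) · 𝟙(588/98) = 6 · 1 = 6
  d = 147: d(147) · 𝟙(588/147) = 6 · 1 = 6
  d = 196: d(196) · 𝟙(588/196) = 9 · 1 = 9
  d = 294: d(294) · 𝟙(588/294) = 12 · 1 = 12
  d = 588: d(588) · 𝟙(588/588) = 18 · 1 = 18
Summing: (d * 𝟙)(588) = 1 + 2 + 2 + 3 + 4 + 2 + 6 + 4 + 4 + 6 + 8 + 3 + 12 + 6 + 6 + 9 + 12 + 18 = 108.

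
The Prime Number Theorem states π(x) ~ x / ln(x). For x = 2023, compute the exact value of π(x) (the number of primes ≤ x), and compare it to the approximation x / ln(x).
π(2023) = 306;  x/ln(x) ≈ 265.75;  relative error ≈ 13.15%.

Directly count primes up to 2023: π(2023) = 306. The PNT approximation gives 2023/ln(2023) ≈ 2023/7.61234 ≈ 265.75. Relative error (π(x) − x/ln(x)) / π(x) ≈ 13.15%; the approximation is known to undercount slightly (Li(x) is a better estimate).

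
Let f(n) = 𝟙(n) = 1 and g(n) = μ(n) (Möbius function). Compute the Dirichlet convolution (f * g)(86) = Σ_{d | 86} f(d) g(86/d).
(𝟙 * μ)(86) = 0

Divisors of 86: [1, 2, 43, 86]. For each d | 86:
  d = 1: 𝟙(1) · μ(86/1) = 1 · 1 = 1
  d = 2: 𝟙(2) · μ(86/2) = 1 · -1 = -1
  d = 43: 𝟙(43) · μ(86/43) = 1 · -1 = -1
  d = 86: 𝟙(86) · μ(86/86) = 1 · 1 = 1
Summing: (𝟙 * μ)(86) = 1 + -1 + -1 + 1 = 0.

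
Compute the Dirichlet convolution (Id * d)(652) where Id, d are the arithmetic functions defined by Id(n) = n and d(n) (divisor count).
(Id * d)(652) = 1815

Divisors of 652: [1, 2, 4, 163, 326, 652]. For each d | 652:
  d = 1: Id(1) · d(652/1) = 1 · 6 = 6
  d = 2: Id(2) · d(652/2) = 2 · 4 = 8
  d = 4: Id(4) · d(652/4) = 4 · 2 = 8
  d = 163: Id(163) · d(652/163) = 163 · 3 = 489
  d = 326: Id(326) · d(652/326) = 326 · 2 = 652
  d = 652: Id(652) · d(652/652) = 652 · 1 = 652
Summing: (Id * d)(652) = 6 + 8 + 8 + 489 + 652 + 652 = 1815.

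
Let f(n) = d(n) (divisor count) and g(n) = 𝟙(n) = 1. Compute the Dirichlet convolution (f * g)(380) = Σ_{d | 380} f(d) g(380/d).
(d * 𝟙)(380) = 54

Divisors of 380: [1, 2, 4, 5, 10, 19, 20, 38, 76, 95, 190, 380]. For each d | 380:
  d = 1: d(1) · 𝟙(380/1) = 1 · 1 = 1
  d = 2: d(2) · 𝟙(380/2) = 2 · 1 = 2
  d = 4: d(4) · 𝟙(380/4) = 3 · 1 = 3
  d = 5: d(5) · 𝟙(380/5) = 2 · 1 = 2
  d = 10: d(10) · 𝟙(380/10) = 4 · 1 = 4
  d = 19: d(19) · 𝟙(380/19) = 2 · 1 = 2
  d = 20: d(20) · 𝟙(380/20) = 6 · 1 = 6
  d = 38: d(38) · 𝟙(380/38) = 4 · 1 = 4
  d = 76: d(76) · 𝟙(380/76) = 6 · 1 = 6
  d = 95: d(95) · 𝟙(380/95) = 4 · 1 = 4
  d = 190: d(190) · 𝟙(380/190) = 8 · 1 = 8
  d = 380: d(380) · 𝟙(380/380) = 12 · 1 = 12
Summing: (d * 𝟙)(380) = 1 + 2 + 3 + 2 + 4 + 2 + 6 + 4 + 6 + 4 + 8 + 12 = 54.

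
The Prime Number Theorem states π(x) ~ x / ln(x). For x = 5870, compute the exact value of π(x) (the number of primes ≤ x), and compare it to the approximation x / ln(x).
π(5870) = 773;  x/ln(x) ≈ 676.45;  relative error ≈ 12.49%.

Directly count primes up to 5870: π(5870) = 773. The PNT approximation gives 5870/ln(5870) ≈ 5870/8.67761 ≈ 676.45. Relative error (π(x) − x/ln(x)) / π(x) ≈ 12.49%; the approximation is known to undercount slightly (Li(x) is a better estimate).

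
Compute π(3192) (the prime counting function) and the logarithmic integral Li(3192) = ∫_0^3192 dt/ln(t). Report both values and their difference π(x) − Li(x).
π(3192) = 452;  Li(3192) ≈ 466.65;  π(x) − Li(x) ≈ -14.65.

Direct count of primes ≤ 3192 gives π(3192) = 452. Numerical evaluation of the logarithmic integral gives Li(3192) ≈ 466.65. The difference π(x) − Li(x) ≈ -14.65 is typically negative for small/moderate x (Li(x) overestimates), though Littlewood's theorem shows this sign changes infinitely often.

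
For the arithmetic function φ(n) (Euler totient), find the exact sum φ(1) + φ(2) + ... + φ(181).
Σ_{n ≤ 181} φ(n) = 10060

Compute φ(n) for each 1 ≤ n ≤ 181: φ(1) = 1, φ(2) = 1, φ(3) = 2, φ(4) = 2, φ(5) = 4, φ(6) = 2, φ(7) = 6, φ(8) = 4, φ(9) = 6, φ(10) = 4, φ(11) = 10, φ(12) = 4, φ(13) = 12, φ(14) = 6, φ(15) = 8, φ(16) = 8, φ(17) = 16, φ(18) = 6, φ(19) = 18, φ(20) = 8, φ(21) = 12, φ(22) = 10, φ(23) = 22, φ(24) = 8, φ(25) = 20, φ(26) = 12, φ(27) = 18, φ(28) = 12, φ(29) = 28, φ(30) = 8, φ(31) = 30, φ(32) = 16, φ(33) = 20, φ(34) = 16, φ(35) = 24, φ(36) = 12, φ(37) = 36, φ(38) = 18, φ(39) = 24, φ(40) = 16, φ(41) = 40, φ(42) = 12, φ(43) = 42, φ(44) = 20, φ(45) = 24, φ(46) = 22, φ(47) = 46, φ(48) = 16, φ(49) = 42, φ(50) = 20, φ(51) = 32, φ(52) = 24, φ(53) = 52, φ(54) = 18, φ(55) = 40, φ(56) = 24, φ(57) = 36, φ(58) = 28, φ(59) = 58, φ(60) = 16, φ(61) = 60, φ(62) = 30, φ(63) = 36, φ(64) = 32, φ(65) = 48, φ(66) = 20, φ(67) = 66, φ(68) = 32, φ(69) = 44, φ(70) = 24, φ(71) = 70, φ(72) = 24, φ(73) = 72, φ(74) = 36, φ(75) = 40, φ(76) = 36, φ(77) = 60, φ(78) = 24, φ(79) = 78, φ(80) = 32, φ(81) = 54, φ(82) = 40, φ(83) = 82, φ(84) = 24, φ(85) = 64, φ(86) = 42, φ(87) = 56, φ(88) = 40, φ(89) = 88, φ(90) = 24, φ(91) = 72, φ(92) = 44, φ(93) = 60, φ(94) = 46, φ(95) = 72, φ(96) = 32, φ(97) = 96, φ(98) = 42, φ(99) = 60, φ(100) = 40, φ(101) = 100, φ(102) = 32, φ(103) = 102, φ(104) = 48, φ(105) = 48, φ(106) = 52, φ(107) = 106, φ(108) = 36, φ(109) = 108, φ(110) = 40, φ(111) = 72, φ(112) = 48, φ(113) = 112, φ(114) = 36, φ(115) = 88, φ(116) = 56, φ(117) = 72, φ(118) = 58, φ(119) = 96, φ(120) = 32, φ(121) = 110, φ(122) = 60, φ(123) = 80, φ(124) = 60, φ(125) = 100, φ(126) = 36, φ(127) = 126, φ(128) = 64, φ(129) = 84, φ(130) = 48, φ(131) = 130, φ(132) = 40, φ(133) = 108, φ(134) = 66, φ(135) = 72, φ(136) = 64, φ(137) = 136, φ(138) = 44, φ(139) = 138, φ(140) = 48, φ(141) = 92, φ(142) = 70, φ(143) = 120, φ(144) = 48, φ(145) = 112, φ(146) = 72, φ(147) = 84, φ(148) = 72, φ(149) = 148, φ(150) = 40, φ(151) = 150, φ(152) = 72, φ(153) = 96, φ(154) = 60, φ(155) = 120, φ(156) = 48, φ(157) = 156, φ(158) = 78, φ(159) = 104, φ(160) = 64, φ(161) = 132, φ(162) = 54, φ(163) = 162, φ(164) = 80, φ(165) = 80, φ(166) = 82, φ(167) = 166, φ(168) = 48, φ(169) = 156, φ(170) = 64, φ(171) = 108, φ(172) = 84, φ(173) = 172, φ(174) = 56, φ(175) = 120, φ(176) = 80, φ(177) = 116, φ(178) = 88, φ(179) = 178, φ(180) = 48, φ(181) = 180. Summing all 181 values: 10060. (Average order: Σ_{n ≤ x} φ(n) ~ (3/π²) x². For x = 181, (3/π²)·181² ≈ 9958.15.)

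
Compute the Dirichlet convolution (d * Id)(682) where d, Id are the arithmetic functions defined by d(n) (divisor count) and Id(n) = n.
(d * Id)(682) = 1716

Divisors of 682: [1, 2, 11, 22, 31, 62, 341, 682]. For each d | 682:
  d = 1: d(1) · Id(682/1) = 1 · 682 = 682
  d = 2: d(2) · Id(682/2) = 2 · 341 = 682
  d = 11: d(11) · Id(682/11) = 2 · 62 = 124
  d = 22: d(22) · Id(682/22) = 4 · 31 = 124
  d = 31: d(31) · Id(682/31) = 2 · 22 = 44
  d = 62: d(62) · Id(682/62) = 4 · 11 = 44
  d = 341: d(341) · Id(682/341) = 4 · 2 = 8
  d = 682: d(682) · Id(682/682) = 8 · 1 = 8
Summing: (d * Id)(682) = 682 + 682 + 124 + 124 + 44 + 44 + 8 + 8 = 1716.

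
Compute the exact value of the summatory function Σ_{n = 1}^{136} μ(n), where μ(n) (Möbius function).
Σ_{n ≤ 136} μ(n) = -1

Compute μ(n) for each 1 ≤ n ≤ 136: μ(1) = 1, μ(2) = -1, μ(3) = -1, μ(4) = 0, μ(5) = -1, μ(6) = 1, μ(7) = -1, μ(8) = 0, μ(9) = 0, μ(10) = 1, μ(11) = -1, μ(12) = 0, μ(13) = -1, μ(14) = 1, μ(15) = 1, μ(16) = 0, μ(17) = -1, μ(18) = 0, μ(19) = -1, μ(20) = 0, μ(21) = 1, μ(22) = 1, μ(23) = -1, μ(24) = 0, μ(25) = 0, μ(26) = 1, μ(27) = 0, μ(28) = 0, μ(29) = -1, μ(30) = -1, μ(31) = -1, μ(32) = 0, μ(33) = 1, μ(34) = 1, μ(35) = 1, μ(36) = 0, μ(37) = -1, μ(38) = 1, μ(39) = 1, μ(40) = 0, μ(41) = -1, μ(42) = -1, μ(43) = -1, μ(44) = 0, μ(45) = 0, μ(46) = 1, μ(47) = -1, μ(48) = 0, μ(49) = 0, μ(50) = 0, μ(51) = 1, μ(52) = 0, μ(53) = -1, μ(54) = 0, μ(55) = 1, μ(56) = 0, μ(57) = 1, μ(58) = 1, μ(59) = -1, μ(60) = 0, μ(61) = -1, μ(62) = 1, μ(63) = 0, μ(64) = 0, μ(65) = 1, μ(66) = -1, μ(67) = -1, μ(68) = 0, μ(69) = 1, μ(70) = -1, μ(71) = -1, μ(72) = 0, μ(73) = -1, μ(74) = 1, μ(75) = 0, μ(76) = 0, μ(77) = 1, μ(78) = -1, μ(79) = -1, μ(80) = 0, μ(81) = 0, μ(82) = 1, μ(83) = -1, μ(84) = 0, μ(85) = 1, μ(86) = 1, μ(87) = 1, μ(88) = 0, μ(89) = -1, μ(90) = 0, μ(91) = 1, μ(92) = 0, μ(93) = 1, μ(94) = 1, μ(95) = 1, μ(96) = 0, μ(97) = -1, μ(98) = 0, μ(99) = 0, μ(100) = 0, μ(101) = -1, μ(102) = -1, μ(103) = -1, μ(104) = 0, μ(105) = -1, μ(106) = 1, μ(107) = -1, μ(108) = 0, μ(109) = -1, μ(110) = -1, μ(111) = 1, μ(112) = 0, μ(113) = -1, μ(114) = -1, μ(115) = 1, μ(116) = 0, μ(117) = 0, μ(118) = 1, μ(119) = 1, μ(120) = 0, μ(121) = 0, μ(122) = 1, μ(123) = 1, μ(124) = 0, μ(125) = 0, μ(126) = 0, μ(127) = -1, μ(128) = 0, μ(129) = 1, μ(130) = -1, μ(131) = -1, μ(132) = 0, μ(133) = 1, μ(134) = 1, μ(135) = 0, μ(136) = 0. Summing all 136 values: -1. (Mertens function M(x) = Σ_{n ≤ x} μ(n); on average M(x) should be small (PNT ⟺ M(x) = o(x)).)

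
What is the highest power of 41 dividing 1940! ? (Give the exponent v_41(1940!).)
v_41(1940!) = 48

Legendre's formula: v_p(n!) = Σ_{k ≥ 1} ⌊n / p^k⌋. For p = 41, n = 1940, the terms are:
  ⌊1940/41^1⌋ = ⌊1940/41⌋ = 47
  ⌊1940/41^2⌋ = ⌊1940/1681⌋ = 1
(the next term ⌊1940/41^3⌋ = 0, terminating the sum). Summing: v_41(1940!) = 47 + 1 = 48.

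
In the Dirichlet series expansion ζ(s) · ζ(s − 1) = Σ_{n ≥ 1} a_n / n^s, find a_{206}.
σ(206) = 312

In the product (Σ m^0/m^s)(Σ k / k^s) = Σ (Σ_{d | n} d) / n^s, the coefficient of 1/n^s is σ(n) = Σ_{d | n} d. For n = 206, divisors are [1, 2, 103, 206]; summing: σ(206) = 312.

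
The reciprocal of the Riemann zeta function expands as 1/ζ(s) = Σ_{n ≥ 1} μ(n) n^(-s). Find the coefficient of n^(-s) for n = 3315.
μ(3315) = 1

Factor n = 3315 = 3 · 5 · 13 · 17. μ(n) = 0 if any exponent ≥ 2 (not squarefree); otherwise μ(n) = (−1)^{ω(n)} where ω(n) is the number of distinct prime factors. Applying: μ(3315) = 1.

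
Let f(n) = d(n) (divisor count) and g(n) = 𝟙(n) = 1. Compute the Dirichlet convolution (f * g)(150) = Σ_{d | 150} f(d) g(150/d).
(d * 𝟙)(150) = 54

Divisors of 150: [1, 2, 3, 5, 6, 10, 15, 25, 30, 50, 75, 150]. For each d | 150:
  d = 1: d(1) · 𝟙(150/1) = 1 · 1 = 1
  d = 2: d(2) · 𝟙(150/2) = 2 · 1 = 2
  d = 3: d(3) · 𝟙(150/3) = 2 · 1 = 2
  d = 5: d(5) · 𝟙(150/5) = 2 · 1 = 2
  d = 6: d(6) · 𝟙(150/6) = 4 · 1 = 4
  d = 10: d(10) · 𝟙(150/10) = 4 · 1 = 4
  d = 15: d(15) · 𝟙(150/15) = 4 · 1 = 4
  d = 25: d(25) · 𝟙(150/25) = 3 · 1 = 3
  d = 30: d(30) · 𝟙(150/30) = 8 · 1 = 8
  d = 50: d(50) · 𝟙(150/50) = 6 · 1 = 6
  d = 75: d(75) · 𝟙(150/75) = 6 · 1 = 6
  d = 150: d(150) · 𝟙(150/150) = 12 · 1 = 12
Summing: (d * 𝟙)(150) = 1 + 2 + 2 + 2 + 4 + 4 + 4 + 3 + 8 + 6 + 6 + 12 = 54.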